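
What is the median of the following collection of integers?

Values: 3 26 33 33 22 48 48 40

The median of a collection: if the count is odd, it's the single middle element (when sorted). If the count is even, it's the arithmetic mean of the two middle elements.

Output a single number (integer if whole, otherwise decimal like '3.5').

Answer: 33

Derivation:
Step 1: insert 3 -> lo=[3] (size 1, max 3) hi=[] (size 0) -> median=3
Step 2: insert 26 -> lo=[3] (size 1, max 3) hi=[26] (size 1, min 26) -> median=14.5
Step 3: insert 33 -> lo=[3, 26] (size 2, max 26) hi=[33] (size 1, min 33) -> median=26
Step 4: insert 33 -> lo=[3, 26] (size 2, max 26) hi=[33, 33] (size 2, min 33) -> median=29.5
Step 5: insert 22 -> lo=[3, 22, 26] (size 3, max 26) hi=[33, 33] (size 2, min 33) -> median=26
Step 6: insert 48 -> lo=[3, 22, 26] (size 3, max 26) hi=[33, 33, 48] (size 3, min 33) -> median=29.5
Step 7: insert 48 -> lo=[3, 22, 26, 33] (size 4, max 33) hi=[33, 48, 48] (size 3, min 33) -> median=33
Step 8: insert 40 -> lo=[3, 22, 26, 33] (size 4, max 33) hi=[33, 40, 48, 48] (size 4, min 33) -> median=33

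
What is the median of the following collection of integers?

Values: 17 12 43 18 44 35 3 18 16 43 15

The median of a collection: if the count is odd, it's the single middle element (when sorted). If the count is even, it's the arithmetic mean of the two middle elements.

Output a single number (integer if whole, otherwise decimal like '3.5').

Answer: 18

Derivation:
Step 1: insert 17 -> lo=[17] (size 1, max 17) hi=[] (size 0) -> median=17
Step 2: insert 12 -> lo=[12] (size 1, max 12) hi=[17] (size 1, min 17) -> median=14.5
Step 3: insert 43 -> lo=[12, 17] (size 2, max 17) hi=[43] (size 1, min 43) -> median=17
Step 4: insert 18 -> lo=[12, 17] (size 2, max 17) hi=[18, 43] (size 2, min 18) -> median=17.5
Step 5: insert 44 -> lo=[12, 17, 18] (size 3, max 18) hi=[43, 44] (size 2, min 43) -> median=18
Step 6: insert 35 -> lo=[12, 17, 18] (size 3, max 18) hi=[35, 43, 44] (size 3, min 35) -> median=26.5
Step 7: insert 3 -> lo=[3, 12, 17, 18] (size 4, max 18) hi=[35, 43, 44] (size 3, min 35) -> median=18
Step 8: insert 18 -> lo=[3, 12, 17, 18] (size 4, max 18) hi=[18, 35, 43, 44] (size 4, min 18) -> median=18
Step 9: insert 16 -> lo=[3, 12, 16, 17, 18] (size 5, max 18) hi=[18, 35, 43, 44] (size 4, min 18) -> median=18
Step 10: insert 43 -> lo=[3, 12, 16, 17, 18] (size 5, max 18) hi=[18, 35, 43, 43, 44] (size 5, min 18) -> median=18
Step 11: insert 15 -> lo=[3, 12, 15, 16, 17, 18] (size 6, max 18) hi=[18, 35, 43, 43, 44] (size 5, min 18) -> median=18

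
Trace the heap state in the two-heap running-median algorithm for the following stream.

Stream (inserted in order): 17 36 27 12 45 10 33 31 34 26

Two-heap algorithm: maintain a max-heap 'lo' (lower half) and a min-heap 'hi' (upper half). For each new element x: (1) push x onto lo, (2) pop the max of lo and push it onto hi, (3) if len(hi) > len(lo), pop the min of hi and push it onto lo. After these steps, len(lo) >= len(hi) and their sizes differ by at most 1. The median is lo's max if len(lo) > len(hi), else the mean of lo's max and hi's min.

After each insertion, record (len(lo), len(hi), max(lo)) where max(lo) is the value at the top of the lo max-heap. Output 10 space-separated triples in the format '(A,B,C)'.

Step 1: insert 17 -> lo=[17] hi=[] -> (len(lo)=1, len(hi)=0, max(lo)=17)
Step 2: insert 36 -> lo=[17] hi=[36] -> (len(lo)=1, len(hi)=1, max(lo)=17)
Step 3: insert 27 -> lo=[17, 27] hi=[36] -> (len(lo)=2, len(hi)=1, max(lo)=27)
Step 4: insert 12 -> lo=[12, 17] hi=[27, 36] -> (len(lo)=2, len(hi)=2, max(lo)=17)
Step 5: insert 45 -> lo=[12, 17, 27] hi=[36, 45] -> (len(lo)=3, len(hi)=2, max(lo)=27)
Step 6: insert 10 -> lo=[10, 12, 17] hi=[27, 36, 45] -> (len(lo)=3, len(hi)=3, max(lo)=17)
Step 7: insert 33 -> lo=[10, 12, 17, 27] hi=[33, 36, 45] -> (len(lo)=4, len(hi)=3, max(lo)=27)
Step 8: insert 31 -> lo=[10, 12, 17, 27] hi=[31, 33, 36, 45] -> (len(lo)=4, len(hi)=4, max(lo)=27)
Step 9: insert 34 -> lo=[10, 12, 17, 27, 31] hi=[33, 34, 36, 45] -> (len(lo)=5, len(hi)=4, max(lo)=31)
Step 10: insert 26 -> lo=[10, 12, 17, 26, 27] hi=[31, 33, 34, 36, 45] -> (len(lo)=5, len(hi)=5, max(lo)=27)

Answer: (1,0,17) (1,1,17) (2,1,27) (2,2,17) (3,2,27) (3,3,17) (4,3,27) (4,4,27) (5,4,31) (5,5,27)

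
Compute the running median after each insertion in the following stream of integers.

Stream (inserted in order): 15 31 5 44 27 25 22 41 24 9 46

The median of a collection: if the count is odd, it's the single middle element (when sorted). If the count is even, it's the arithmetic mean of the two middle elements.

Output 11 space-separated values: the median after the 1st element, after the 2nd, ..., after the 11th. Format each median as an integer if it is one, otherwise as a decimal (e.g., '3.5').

Step 1: insert 15 -> lo=[15] (size 1, max 15) hi=[] (size 0) -> median=15
Step 2: insert 31 -> lo=[15] (size 1, max 15) hi=[31] (size 1, min 31) -> median=23
Step 3: insert 5 -> lo=[5, 15] (size 2, max 15) hi=[31] (size 1, min 31) -> median=15
Step 4: insert 44 -> lo=[5, 15] (size 2, max 15) hi=[31, 44] (size 2, min 31) -> median=23
Step 5: insert 27 -> lo=[5, 15, 27] (size 3, max 27) hi=[31, 44] (size 2, min 31) -> median=27
Step 6: insert 25 -> lo=[5, 15, 25] (size 3, max 25) hi=[27, 31, 44] (size 3, min 27) -> median=26
Step 7: insert 22 -> lo=[5, 15, 22, 25] (size 4, max 25) hi=[27, 31, 44] (size 3, min 27) -> median=25
Step 8: insert 41 -> lo=[5, 15, 22, 25] (size 4, max 25) hi=[27, 31, 41, 44] (size 4, min 27) -> median=26
Step 9: insert 24 -> lo=[5, 15, 22, 24, 25] (size 5, max 25) hi=[27, 31, 41, 44] (size 4, min 27) -> median=25
Step 10: insert 9 -> lo=[5, 9, 15, 22, 24] (size 5, max 24) hi=[25, 27, 31, 41, 44] (size 5, min 25) -> median=24.5
Step 11: insert 46 -> lo=[5, 9, 15, 22, 24, 25] (size 6, max 25) hi=[27, 31, 41, 44, 46] (size 5, min 27) -> median=25

Answer: 15 23 15 23 27 26 25 26 25 24.5 25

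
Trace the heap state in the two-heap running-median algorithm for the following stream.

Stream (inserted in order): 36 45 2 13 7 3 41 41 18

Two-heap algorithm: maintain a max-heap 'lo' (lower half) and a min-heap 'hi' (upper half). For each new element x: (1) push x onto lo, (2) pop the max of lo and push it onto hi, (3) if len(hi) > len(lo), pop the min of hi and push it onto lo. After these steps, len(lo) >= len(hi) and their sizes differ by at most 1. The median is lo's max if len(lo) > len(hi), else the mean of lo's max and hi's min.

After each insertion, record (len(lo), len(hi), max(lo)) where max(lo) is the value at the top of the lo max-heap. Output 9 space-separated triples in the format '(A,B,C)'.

Answer: (1,0,36) (1,1,36) (2,1,36) (2,2,13) (3,2,13) (3,3,7) (4,3,13) (4,4,13) (5,4,18)

Derivation:
Step 1: insert 36 -> lo=[36] hi=[] -> (len(lo)=1, len(hi)=0, max(lo)=36)
Step 2: insert 45 -> lo=[36] hi=[45] -> (len(lo)=1, len(hi)=1, max(lo)=36)
Step 3: insert 2 -> lo=[2, 36] hi=[45] -> (len(lo)=2, len(hi)=1, max(lo)=36)
Step 4: insert 13 -> lo=[2, 13] hi=[36, 45] -> (len(lo)=2, len(hi)=2, max(lo)=13)
Step 5: insert 7 -> lo=[2, 7, 13] hi=[36, 45] -> (len(lo)=3, len(hi)=2, max(lo)=13)
Step 6: insert 3 -> lo=[2, 3, 7] hi=[13, 36, 45] -> (len(lo)=3, len(hi)=3, max(lo)=7)
Step 7: insert 41 -> lo=[2, 3, 7, 13] hi=[36, 41, 45] -> (len(lo)=4, len(hi)=3, max(lo)=13)
Step 8: insert 41 -> lo=[2, 3, 7, 13] hi=[36, 41, 41, 45] -> (len(lo)=4, len(hi)=4, max(lo)=13)
Step 9: insert 18 -> lo=[2, 3, 7, 13, 18] hi=[36, 41, 41, 45] -> (len(lo)=5, len(hi)=4, max(lo)=18)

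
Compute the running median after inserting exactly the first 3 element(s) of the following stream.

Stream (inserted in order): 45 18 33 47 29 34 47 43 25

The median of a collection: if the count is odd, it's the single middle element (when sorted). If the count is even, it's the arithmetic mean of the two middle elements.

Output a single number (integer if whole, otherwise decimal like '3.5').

Answer: 33

Derivation:
Step 1: insert 45 -> lo=[45] (size 1, max 45) hi=[] (size 0) -> median=45
Step 2: insert 18 -> lo=[18] (size 1, max 18) hi=[45] (size 1, min 45) -> median=31.5
Step 3: insert 33 -> lo=[18, 33] (size 2, max 33) hi=[45] (size 1, min 45) -> median=33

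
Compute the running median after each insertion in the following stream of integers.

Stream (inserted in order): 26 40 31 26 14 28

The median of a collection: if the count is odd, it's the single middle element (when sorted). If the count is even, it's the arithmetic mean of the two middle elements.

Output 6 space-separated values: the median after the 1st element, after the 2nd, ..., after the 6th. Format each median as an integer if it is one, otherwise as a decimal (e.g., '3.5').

Step 1: insert 26 -> lo=[26] (size 1, max 26) hi=[] (size 0) -> median=26
Step 2: insert 40 -> lo=[26] (size 1, max 26) hi=[40] (size 1, min 40) -> median=33
Step 3: insert 31 -> lo=[26, 31] (size 2, max 31) hi=[40] (size 1, min 40) -> median=31
Step 4: insert 26 -> lo=[26, 26] (size 2, max 26) hi=[31, 40] (size 2, min 31) -> median=28.5
Step 5: insert 14 -> lo=[14, 26, 26] (size 3, max 26) hi=[31, 40] (size 2, min 31) -> median=26
Step 6: insert 28 -> lo=[14, 26, 26] (size 3, max 26) hi=[28, 31, 40] (size 3, min 28) -> median=27

Answer: 26 33 31 28.5 26 27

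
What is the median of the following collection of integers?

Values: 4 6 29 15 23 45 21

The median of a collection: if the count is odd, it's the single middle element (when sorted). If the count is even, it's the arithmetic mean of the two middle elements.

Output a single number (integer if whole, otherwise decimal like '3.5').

Answer: 21

Derivation:
Step 1: insert 4 -> lo=[4] (size 1, max 4) hi=[] (size 0) -> median=4
Step 2: insert 6 -> lo=[4] (size 1, max 4) hi=[6] (size 1, min 6) -> median=5
Step 3: insert 29 -> lo=[4, 6] (size 2, max 6) hi=[29] (size 1, min 29) -> median=6
Step 4: insert 15 -> lo=[4, 6] (size 2, max 6) hi=[15, 29] (size 2, min 15) -> median=10.5
Step 5: insert 23 -> lo=[4, 6, 15] (size 3, max 15) hi=[23, 29] (size 2, min 23) -> median=15
Step 6: insert 45 -> lo=[4, 6, 15] (size 3, max 15) hi=[23, 29, 45] (size 3, min 23) -> median=19
Step 7: insert 21 -> lo=[4, 6, 15, 21] (size 4, max 21) hi=[23, 29, 45] (size 3, min 23) -> median=21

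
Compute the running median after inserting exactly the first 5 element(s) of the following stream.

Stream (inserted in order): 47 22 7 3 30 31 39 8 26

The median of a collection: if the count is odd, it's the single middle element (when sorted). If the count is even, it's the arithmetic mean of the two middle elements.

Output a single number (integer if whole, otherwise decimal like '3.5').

Step 1: insert 47 -> lo=[47] (size 1, max 47) hi=[] (size 0) -> median=47
Step 2: insert 22 -> lo=[22] (size 1, max 22) hi=[47] (size 1, min 47) -> median=34.5
Step 3: insert 7 -> lo=[7, 22] (size 2, max 22) hi=[47] (size 1, min 47) -> median=22
Step 4: insert 3 -> lo=[3, 7] (size 2, max 7) hi=[22, 47] (size 2, min 22) -> median=14.5
Step 5: insert 30 -> lo=[3, 7, 22] (size 3, max 22) hi=[30, 47] (size 2, min 30) -> median=22

Answer: 22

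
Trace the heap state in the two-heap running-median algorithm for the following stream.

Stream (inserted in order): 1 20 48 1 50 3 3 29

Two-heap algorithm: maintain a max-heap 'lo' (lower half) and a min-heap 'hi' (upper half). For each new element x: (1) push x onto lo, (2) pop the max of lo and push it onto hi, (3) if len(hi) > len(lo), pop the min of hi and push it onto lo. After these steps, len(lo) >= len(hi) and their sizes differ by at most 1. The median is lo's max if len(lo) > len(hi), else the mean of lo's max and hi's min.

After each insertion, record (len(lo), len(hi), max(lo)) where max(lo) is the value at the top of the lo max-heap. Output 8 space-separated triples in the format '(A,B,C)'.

Answer: (1,0,1) (1,1,1) (2,1,20) (2,2,1) (3,2,20) (3,3,3) (4,3,3) (4,4,3)

Derivation:
Step 1: insert 1 -> lo=[1] hi=[] -> (len(lo)=1, len(hi)=0, max(lo)=1)
Step 2: insert 20 -> lo=[1] hi=[20] -> (len(lo)=1, len(hi)=1, max(lo)=1)
Step 3: insert 48 -> lo=[1, 20] hi=[48] -> (len(lo)=2, len(hi)=1, max(lo)=20)
Step 4: insert 1 -> lo=[1, 1] hi=[20, 48] -> (len(lo)=2, len(hi)=2, max(lo)=1)
Step 5: insert 50 -> lo=[1, 1, 20] hi=[48, 50] -> (len(lo)=3, len(hi)=2, max(lo)=20)
Step 6: insert 3 -> lo=[1, 1, 3] hi=[20, 48, 50] -> (len(lo)=3, len(hi)=3, max(lo)=3)
Step 7: insert 3 -> lo=[1, 1, 3, 3] hi=[20, 48, 50] -> (len(lo)=4, len(hi)=3, max(lo)=3)
Step 8: insert 29 -> lo=[1, 1, 3, 3] hi=[20, 29, 48, 50] -> (len(lo)=4, len(hi)=4, max(lo)=3)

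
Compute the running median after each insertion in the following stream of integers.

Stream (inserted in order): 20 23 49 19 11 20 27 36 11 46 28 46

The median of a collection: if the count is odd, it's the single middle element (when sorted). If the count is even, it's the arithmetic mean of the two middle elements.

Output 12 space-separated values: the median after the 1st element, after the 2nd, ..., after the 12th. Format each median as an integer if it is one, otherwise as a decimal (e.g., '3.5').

Answer: 20 21.5 23 21.5 20 20 20 21.5 20 21.5 23 25

Derivation:
Step 1: insert 20 -> lo=[20] (size 1, max 20) hi=[] (size 0) -> median=20
Step 2: insert 23 -> lo=[20] (size 1, max 20) hi=[23] (size 1, min 23) -> median=21.5
Step 3: insert 49 -> lo=[20, 23] (size 2, max 23) hi=[49] (size 1, min 49) -> median=23
Step 4: insert 19 -> lo=[19, 20] (size 2, max 20) hi=[23, 49] (size 2, min 23) -> median=21.5
Step 5: insert 11 -> lo=[11, 19, 20] (size 3, max 20) hi=[23, 49] (size 2, min 23) -> median=20
Step 6: insert 20 -> lo=[11, 19, 20] (size 3, max 20) hi=[20, 23, 49] (size 3, min 20) -> median=20
Step 7: insert 27 -> lo=[11, 19, 20, 20] (size 4, max 20) hi=[23, 27, 49] (size 3, min 23) -> median=20
Step 8: insert 36 -> lo=[11, 19, 20, 20] (size 4, max 20) hi=[23, 27, 36, 49] (size 4, min 23) -> median=21.5
Step 9: insert 11 -> lo=[11, 11, 19, 20, 20] (size 5, max 20) hi=[23, 27, 36, 49] (size 4, min 23) -> median=20
Step 10: insert 46 -> lo=[11, 11, 19, 20, 20] (size 5, max 20) hi=[23, 27, 36, 46, 49] (size 5, min 23) -> median=21.5
Step 11: insert 28 -> lo=[11, 11, 19, 20, 20, 23] (size 6, max 23) hi=[27, 28, 36, 46, 49] (size 5, min 27) -> median=23
Step 12: insert 46 -> lo=[11, 11, 19, 20, 20, 23] (size 6, max 23) hi=[27, 28, 36, 46, 46, 49] (size 6, min 27) -> median=25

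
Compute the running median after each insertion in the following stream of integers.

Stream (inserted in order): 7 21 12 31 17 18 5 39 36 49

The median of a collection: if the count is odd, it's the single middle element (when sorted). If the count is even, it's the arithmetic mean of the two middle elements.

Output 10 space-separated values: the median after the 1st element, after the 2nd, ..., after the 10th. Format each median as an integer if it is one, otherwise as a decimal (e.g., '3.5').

Step 1: insert 7 -> lo=[7] (size 1, max 7) hi=[] (size 0) -> median=7
Step 2: insert 21 -> lo=[7] (size 1, max 7) hi=[21] (size 1, min 21) -> median=14
Step 3: insert 12 -> lo=[7, 12] (size 2, max 12) hi=[21] (size 1, min 21) -> median=12
Step 4: insert 31 -> lo=[7, 12] (size 2, max 12) hi=[21, 31] (size 2, min 21) -> median=16.5
Step 5: insert 17 -> lo=[7, 12, 17] (size 3, max 17) hi=[21, 31] (size 2, min 21) -> median=17
Step 6: insert 18 -> lo=[7, 12, 17] (size 3, max 17) hi=[18, 21, 31] (size 3, min 18) -> median=17.5
Step 7: insert 5 -> lo=[5, 7, 12, 17] (size 4, max 17) hi=[18, 21, 31] (size 3, min 18) -> median=17
Step 8: insert 39 -> lo=[5, 7, 12, 17] (size 4, max 17) hi=[18, 21, 31, 39] (size 4, min 18) -> median=17.5
Step 9: insert 36 -> lo=[5, 7, 12, 17, 18] (size 5, max 18) hi=[21, 31, 36, 39] (size 4, min 21) -> median=18
Step 10: insert 49 -> lo=[5, 7, 12, 17, 18] (size 5, max 18) hi=[21, 31, 36, 39, 49] (size 5, min 21) -> median=19.5

Answer: 7 14 12 16.5 17 17.5 17 17.5 18 19.5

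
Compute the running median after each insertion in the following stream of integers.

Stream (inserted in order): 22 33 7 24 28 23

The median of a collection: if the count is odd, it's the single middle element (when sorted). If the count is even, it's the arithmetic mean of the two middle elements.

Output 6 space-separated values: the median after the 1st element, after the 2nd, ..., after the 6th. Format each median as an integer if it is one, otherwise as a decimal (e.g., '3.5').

Answer: 22 27.5 22 23 24 23.5

Derivation:
Step 1: insert 22 -> lo=[22] (size 1, max 22) hi=[] (size 0) -> median=22
Step 2: insert 33 -> lo=[22] (size 1, max 22) hi=[33] (size 1, min 33) -> median=27.5
Step 3: insert 7 -> lo=[7, 22] (size 2, max 22) hi=[33] (size 1, min 33) -> median=22
Step 4: insert 24 -> lo=[7, 22] (size 2, max 22) hi=[24, 33] (size 2, min 24) -> median=23
Step 5: insert 28 -> lo=[7, 22, 24] (size 3, max 24) hi=[28, 33] (size 2, min 28) -> median=24
Step 6: insert 23 -> lo=[7, 22, 23] (size 3, max 23) hi=[24, 28, 33] (size 3, min 24) -> median=23.5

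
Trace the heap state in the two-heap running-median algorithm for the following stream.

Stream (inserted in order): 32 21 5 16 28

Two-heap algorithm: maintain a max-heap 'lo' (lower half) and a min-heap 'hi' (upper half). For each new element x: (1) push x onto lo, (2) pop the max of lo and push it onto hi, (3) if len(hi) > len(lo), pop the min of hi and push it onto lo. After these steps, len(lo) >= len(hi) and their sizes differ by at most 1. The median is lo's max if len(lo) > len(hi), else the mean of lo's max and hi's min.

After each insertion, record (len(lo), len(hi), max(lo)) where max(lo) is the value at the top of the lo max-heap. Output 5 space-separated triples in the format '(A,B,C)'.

Answer: (1,0,32) (1,1,21) (2,1,21) (2,2,16) (3,2,21)

Derivation:
Step 1: insert 32 -> lo=[32] hi=[] -> (len(lo)=1, len(hi)=0, max(lo)=32)
Step 2: insert 21 -> lo=[21] hi=[32] -> (len(lo)=1, len(hi)=1, max(lo)=21)
Step 3: insert 5 -> lo=[5, 21] hi=[32] -> (len(lo)=2, len(hi)=1, max(lo)=21)
Step 4: insert 16 -> lo=[5, 16] hi=[21, 32] -> (len(lo)=2, len(hi)=2, max(lo)=16)
Step 5: insert 28 -> lo=[5, 16, 21] hi=[28, 32] -> (len(lo)=3, len(hi)=2, max(lo)=21)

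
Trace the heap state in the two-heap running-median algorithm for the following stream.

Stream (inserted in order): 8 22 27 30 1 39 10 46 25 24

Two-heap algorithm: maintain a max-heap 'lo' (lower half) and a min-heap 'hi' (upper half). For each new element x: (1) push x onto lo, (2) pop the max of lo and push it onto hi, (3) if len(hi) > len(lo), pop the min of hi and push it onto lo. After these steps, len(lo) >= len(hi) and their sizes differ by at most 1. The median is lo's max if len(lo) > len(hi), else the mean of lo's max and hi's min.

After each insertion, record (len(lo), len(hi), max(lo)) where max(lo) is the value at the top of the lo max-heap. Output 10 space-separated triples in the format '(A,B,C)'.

Answer: (1,0,8) (1,1,8) (2,1,22) (2,2,22) (3,2,22) (3,3,22) (4,3,22) (4,4,22) (5,4,25) (5,5,24)

Derivation:
Step 1: insert 8 -> lo=[8] hi=[] -> (len(lo)=1, len(hi)=0, max(lo)=8)
Step 2: insert 22 -> lo=[8] hi=[22] -> (len(lo)=1, len(hi)=1, max(lo)=8)
Step 3: insert 27 -> lo=[8, 22] hi=[27] -> (len(lo)=2, len(hi)=1, max(lo)=22)
Step 4: insert 30 -> lo=[8, 22] hi=[27, 30] -> (len(lo)=2, len(hi)=2, max(lo)=22)
Step 5: insert 1 -> lo=[1, 8, 22] hi=[27, 30] -> (len(lo)=3, len(hi)=2, max(lo)=22)
Step 6: insert 39 -> lo=[1, 8, 22] hi=[27, 30, 39] -> (len(lo)=3, len(hi)=3, max(lo)=22)
Step 7: insert 10 -> lo=[1, 8, 10, 22] hi=[27, 30, 39] -> (len(lo)=4, len(hi)=3, max(lo)=22)
Step 8: insert 46 -> lo=[1, 8, 10, 22] hi=[27, 30, 39, 46] -> (len(lo)=4, len(hi)=4, max(lo)=22)
Step 9: insert 25 -> lo=[1, 8, 10, 22, 25] hi=[27, 30, 39, 46] -> (len(lo)=5, len(hi)=4, max(lo)=25)
Step 10: insert 24 -> lo=[1, 8, 10, 22, 24] hi=[25, 27, 30, 39, 46] -> (len(lo)=5, len(hi)=5, max(lo)=24)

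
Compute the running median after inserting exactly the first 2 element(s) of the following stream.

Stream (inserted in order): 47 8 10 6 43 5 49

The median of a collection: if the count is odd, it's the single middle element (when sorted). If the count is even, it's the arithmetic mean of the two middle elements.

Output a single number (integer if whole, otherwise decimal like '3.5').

Answer: 27.5

Derivation:
Step 1: insert 47 -> lo=[47] (size 1, max 47) hi=[] (size 0) -> median=47
Step 2: insert 8 -> lo=[8] (size 1, max 8) hi=[47] (size 1, min 47) -> median=27.5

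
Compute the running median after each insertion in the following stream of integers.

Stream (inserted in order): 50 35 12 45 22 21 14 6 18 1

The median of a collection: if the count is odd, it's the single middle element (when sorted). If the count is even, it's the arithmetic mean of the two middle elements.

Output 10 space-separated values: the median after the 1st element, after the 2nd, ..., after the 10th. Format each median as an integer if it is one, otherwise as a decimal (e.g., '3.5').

Step 1: insert 50 -> lo=[50] (size 1, max 50) hi=[] (size 0) -> median=50
Step 2: insert 35 -> lo=[35] (size 1, max 35) hi=[50] (size 1, min 50) -> median=42.5
Step 3: insert 12 -> lo=[12, 35] (size 2, max 35) hi=[50] (size 1, min 50) -> median=35
Step 4: insert 45 -> lo=[12, 35] (size 2, max 35) hi=[45, 50] (size 2, min 45) -> median=40
Step 5: insert 22 -> lo=[12, 22, 35] (size 3, max 35) hi=[45, 50] (size 2, min 45) -> median=35
Step 6: insert 21 -> lo=[12, 21, 22] (size 3, max 22) hi=[35, 45, 50] (size 3, min 35) -> median=28.5
Step 7: insert 14 -> lo=[12, 14, 21, 22] (size 4, max 22) hi=[35, 45, 50] (size 3, min 35) -> median=22
Step 8: insert 6 -> lo=[6, 12, 14, 21] (size 4, max 21) hi=[22, 35, 45, 50] (size 4, min 22) -> median=21.5
Step 9: insert 18 -> lo=[6, 12, 14, 18, 21] (size 5, max 21) hi=[22, 35, 45, 50] (size 4, min 22) -> median=21
Step 10: insert 1 -> lo=[1, 6, 12, 14, 18] (size 5, max 18) hi=[21, 22, 35, 45, 50] (size 5, min 21) -> median=19.5

Answer: 50 42.5 35 40 35 28.5 22 21.5 21 19.5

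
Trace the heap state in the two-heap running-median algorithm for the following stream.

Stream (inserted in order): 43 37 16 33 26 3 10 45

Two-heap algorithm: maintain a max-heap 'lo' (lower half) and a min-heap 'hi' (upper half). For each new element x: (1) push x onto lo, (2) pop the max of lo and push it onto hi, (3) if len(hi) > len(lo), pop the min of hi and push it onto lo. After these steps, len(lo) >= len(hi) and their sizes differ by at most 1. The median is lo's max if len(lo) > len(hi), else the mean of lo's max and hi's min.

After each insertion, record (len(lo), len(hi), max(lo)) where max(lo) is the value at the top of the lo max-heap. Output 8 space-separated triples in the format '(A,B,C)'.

Step 1: insert 43 -> lo=[43] hi=[] -> (len(lo)=1, len(hi)=0, max(lo)=43)
Step 2: insert 37 -> lo=[37] hi=[43] -> (len(lo)=1, len(hi)=1, max(lo)=37)
Step 3: insert 16 -> lo=[16, 37] hi=[43] -> (len(lo)=2, len(hi)=1, max(lo)=37)
Step 4: insert 33 -> lo=[16, 33] hi=[37, 43] -> (len(lo)=2, len(hi)=2, max(lo)=33)
Step 5: insert 26 -> lo=[16, 26, 33] hi=[37, 43] -> (len(lo)=3, len(hi)=2, max(lo)=33)
Step 6: insert 3 -> lo=[3, 16, 26] hi=[33, 37, 43] -> (len(lo)=3, len(hi)=3, max(lo)=26)
Step 7: insert 10 -> lo=[3, 10, 16, 26] hi=[33, 37, 43] -> (len(lo)=4, len(hi)=3, max(lo)=26)
Step 8: insert 45 -> lo=[3, 10, 16, 26] hi=[33, 37, 43, 45] -> (len(lo)=4, len(hi)=4, max(lo)=26)

Answer: (1,0,43) (1,1,37) (2,1,37) (2,2,33) (3,2,33) (3,3,26) (4,3,26) (4,4,26)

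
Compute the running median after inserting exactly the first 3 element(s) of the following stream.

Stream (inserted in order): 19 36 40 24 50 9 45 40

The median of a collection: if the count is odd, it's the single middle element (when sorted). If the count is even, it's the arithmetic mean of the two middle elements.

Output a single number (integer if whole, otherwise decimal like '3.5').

Answer: 36

Derivation:
Step 1: insert 19 -> lo=[19] (size 1, max 19) hi=[] (size 0) -> median=19
Step 2: insert 36 -> lo=[19] (size 1, max 19) hi=[36] (size 1, min 36) -> median=27.5
Step 3: insert 40 -> lo=[19, 36] (size 2, max 36) hi=[40] (size 1, min 40) -> median=36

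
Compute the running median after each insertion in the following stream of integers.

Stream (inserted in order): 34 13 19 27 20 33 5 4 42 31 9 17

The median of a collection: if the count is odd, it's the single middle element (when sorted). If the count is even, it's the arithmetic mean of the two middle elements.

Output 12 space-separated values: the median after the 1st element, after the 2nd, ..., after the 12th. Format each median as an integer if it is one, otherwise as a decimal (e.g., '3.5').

Answer: 34 23.5 19 23 20 23.5 20 19.5 20 23.5 20 19.5

Derivation:
Step 1: insert 34 -> lo=[34] (size 1, max 34) hi=[] (size 0) -> median=34
Step 2: insert 13 -> lo=[13] (size 1, max 13) hi=[34] (size 1, min 34) -> median=23.5
Step 3: insert 19 -> lo=[13, 19] (size 2, max 19) hi=[34] (size 1, min 34) -> median=19
Step 4: insert 27 -> lo=[13, 19] (size 2, max 19) hi=[27, 34] (size 2, min 27) -> median=23
Step 5: insert 20 -> lo=[13, 19, 20] (size 3, max 20) hi=[27, 34] (size 2, min 27) -> median=20
Step 6: insert 33 -> lo=[13, 19, 20] (size 3, max 20) hi=[27, 33, 34] (size 3, min 27) -> median=23.5
Step 7: insert 5 -> lo=[5, 13, 19, 20] (size 4, max 20) hi=[27, 33, 34] (size 3, min 27) -> median=20
Step 8: insert 4 -> lo=[4, 5, 13, 19] (size 4, max 19) hi=[20, 27, 33, 34] (size 4, min 20) -> median=19.5
Step 9: insert 42 -> lo=[4, 5, 13, 19, 20] (size 5, max 20) hi=[27, 33, 34, 42] (size 4, min 27) -> median=20
Step 10: insert 31 -> lo=[4, 5, 13, 19, 20] (size 5, max 20) hi=[27, 31, 33, 34, 42] (size 5, min 27) -> median=23.5
Step 11: insert 9 -> lo=[4, 5, 9, 13, 19, 20] (size 6, max 20) hi=[27, 31, 33, 34, 42] (size 5, min 27) -> median=20
Step 12: insert 17 -> lo=[4, 5, 9, 13, 17, 19] (size 6, max 19) hi=[20, 27, 31, 33, 34, 42] (size 6, min 20) -> median=19.5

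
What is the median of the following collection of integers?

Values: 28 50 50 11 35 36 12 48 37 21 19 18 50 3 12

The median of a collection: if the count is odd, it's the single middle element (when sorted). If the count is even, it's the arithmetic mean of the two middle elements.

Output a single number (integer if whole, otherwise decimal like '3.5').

Answer: 28

Derivation:
Step 1: insert 28 -> lo=[28] (size 1, max 28) hi=[] (size 0) -> median=28
Step 2: insert 50 -> lo=[28] (size 1, max 28) hi=[50] (size 1, min 50) -> median=39
Step 3: insert 50 -> lo=[28, 50] (size 2, max 50) hi=[50] (size 1, min 50) -> median=50
Step 4: insert 11 -> lo=[11, 28] (size 2, max 28) hi=[50, 50] (size 2, min 50) -> median=39
Step 5: insert 35 -> lo=[11, 28, 35] (size 3, max 35) hi=[50, 50] (size 2, min 50) -> median=35
Step 6: insert 36 -> lo=[11, 28, 35] (size 3, max 35) hi=[36, 50, 50] (size 3, min 36) -> median=35.5
Step 7: insert 12 -> lo=[11, 12, 28, 35] (size 4, max 35) hi=[36, 50, 50] (size 3, min 36) -> median=35
Step 8: insert 48 -> lo=[11, 12, 28, 35] (size 4, max 35) hi=[36, 48, 50, 50] (size 4, min 36) -> median=35.5
Step 9: insert 37 -> lo=[11, 12, 28, 35, 36] (size 5, max 36) hi=[37, 48, 50, 50] (size 4, min 37) -> median=36
Step 10: insert 21 -> lo=[11, 12, 21, 28, 35] (size 5, max 35) hi=[36, 37, 48, 50, 50] (size 5, min 36) -> median=35.5
Step 11: insert 19 -> lo=[11, 12, 19, 21, 28, 35] (size 6, max 35) hi=[36, 37, 48, 50, 50] (size 5, min 36) -> median=35
Step 12: insert 18 -> lo=[11, 12, 18, 19, 21, 28] (size 6, max 28) hi=[35, 36, 37, 48, 50, 50] (size 6, min 35) -> median=31.5
Step 13: insert 50 -> lo=[11, 12, 18, 19, 21, 28, 35] (size 7, max 35) hi=[36, 37, 48, 50, 50, 50] (size 6, min 36) -> median=35
Step 14: insert 3 -> lo=[3, 11, 12, 18, 19, 21, 28] (size 7, max 28) hi=[35, 36, 37, 48, 50, 50, 50] (size 7, min 35) -> median=31.5
Step 15: insert 12 -> lo=[3, 11, 12, 12, 18, 19, 21, 28] (size 8, max 28) hi=[35, 36, 37, 48, 50, 50, 50] (size 7, min 35) -> median=28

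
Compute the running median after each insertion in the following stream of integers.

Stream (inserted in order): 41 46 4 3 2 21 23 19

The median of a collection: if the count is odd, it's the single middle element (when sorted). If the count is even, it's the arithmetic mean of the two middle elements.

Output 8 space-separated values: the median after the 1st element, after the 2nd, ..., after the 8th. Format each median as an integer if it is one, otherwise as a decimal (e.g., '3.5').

Answer: 41 43.5 41 22.5 4 12.5 21 20

Derivation:
Step 1: insert 41 -> lo=[41] (size 1, max 41) hi=[] (size 0) -> median=41
Step 2: insert 46 -> lo=[41] (size 1, max 41) hi=[46] (size 1, min 46) -> median=43.5
Step 3: insert 4 -> lo=[4, 41] (size 2, max 41) hi=[46] (size 1, min 46) -> median=41
Step 4: insert 3 -> lo=[3, 4] (size 2, max 4) hi=[41, 46] (size 2, min 41) -> median=22.5
Step 5: insert 2 -> lo=[2, 3, 4] (size 3, max 4) hi=[41, 46] (size 2, min 41) -> median=4
Step 6: insert 21 -> lo=[2, 3, 4] (size 3, max 4) hi=[21, 41, 46] (size 3, min 21) -> median=12.5
Step 7: insert 23 -> lo=[2, 3, 4, 21] (size 4, max 21) hi=[23, 41, 46] (size 3, min 23) -> median=21
Step 8: insert 19 -> lo=[2, 3, 4, 19] (size 4, max 19) hi=[21, 23, 41, 46] (size 4, min 21) -> median=20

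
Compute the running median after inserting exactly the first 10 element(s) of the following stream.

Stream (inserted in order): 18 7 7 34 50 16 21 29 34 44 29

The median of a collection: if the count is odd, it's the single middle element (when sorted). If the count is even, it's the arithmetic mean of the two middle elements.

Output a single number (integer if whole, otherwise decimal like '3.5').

Step 1: insert 18 -> lo=[18] (size 1, max 18) hi=[] (size 0) -> median=18
Step 2: insert 7 -> lo=[7] (size 1, max 7) hi=[18] (size 1, min 18) -> median=12.5
Step 3: insert 7 -> lo=[7, 7] (size 2, max 7) hi=[18] (size 1, min 18) -> median=7
Step 4: insert 34 -> lo=[7, 7] (size 2, max 7) hi=[18, 34] (size 2, min 18) -> median=12.5
Step 5: insert 50 -> lo=[7, 7, 18] (size 3, max 18) hi=[34, 50] (size 2, min 34) -> median=18
Step 6: insert 16 -> lo=[7, 7, 16] (size 3, max 16) hi=[18, 34, 50] (size 3, min 18) -> median=17
Step 7: insert 21 -> lo=[7, 7, 16, 18] (size 4, max 18) hi=[21, 34, 50] (size 3, min 21) -> median=18
Step 8: insert 29 -> lo=[7, 7, 16, 18] (size 4, max 18) hi=[21, 29, 34, 50] (size 4, min 21) -> median=19.5
Step 9: insert 34 -> lo=[7, 7, 16, 18, 21] (size 5, max 21) hi=[29, 34, 34, 50] (size 4, min 29) -> median=21
Step 10: insert 44 -> lo=[7, 7, 16, 18, 21] (size 5, max 21) hi=[29, 34, 34, 44, 50] (size 5, min 29) -> median=25

Answer: 25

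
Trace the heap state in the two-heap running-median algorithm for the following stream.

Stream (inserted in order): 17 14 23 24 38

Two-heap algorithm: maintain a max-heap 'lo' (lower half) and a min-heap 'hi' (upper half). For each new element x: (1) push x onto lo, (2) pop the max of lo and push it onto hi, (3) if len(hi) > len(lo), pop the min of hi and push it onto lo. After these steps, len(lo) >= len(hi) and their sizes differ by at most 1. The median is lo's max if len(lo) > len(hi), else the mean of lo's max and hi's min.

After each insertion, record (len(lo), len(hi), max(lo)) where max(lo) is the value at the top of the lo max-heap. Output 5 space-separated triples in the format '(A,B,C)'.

Step 1: insert 17 -> lo=[17] hi=[] -> (len(lo)=1, len(hi)=0, max(lo)=17)
Step 2: insert 14 -> lo=[14] hi=[17] -> (len(lo)=1, len(hi)=1, max(lo)=14)
Step 3: insert 23 -> lo=[14, 17] hi=[23] -> (len(lo)=2, len(hi)=1, max(lo)=17)
Step 4: insert 24 -> lo=[14, 17] hi=[23, 24] -> (len(lo)=2, len(hi)=2, max(lo)=17)
Step 5: insert 38 -> lo=[14, 17, 23] hi=[24, 38] -> (len(lo)=3, len(hi)=2, max(lo)=23)

Answer: (1,0,17) (1,1,14) (2,1,17) (2,2,17) (3,2,23)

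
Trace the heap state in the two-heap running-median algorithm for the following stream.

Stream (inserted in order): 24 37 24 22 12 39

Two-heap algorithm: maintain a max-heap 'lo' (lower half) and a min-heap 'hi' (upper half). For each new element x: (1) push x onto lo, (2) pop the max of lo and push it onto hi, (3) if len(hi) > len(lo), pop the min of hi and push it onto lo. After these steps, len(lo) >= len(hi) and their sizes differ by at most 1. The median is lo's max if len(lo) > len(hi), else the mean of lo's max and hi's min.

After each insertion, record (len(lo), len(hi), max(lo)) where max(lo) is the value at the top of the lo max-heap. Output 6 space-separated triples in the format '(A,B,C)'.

Answer: (1,0,24) (1,1,24) (2,1,24) (2,2,24) (3,2,24) (3,3,24)

Derivation:
Step 1: insert 24 -> lo=[24] hi=[] -> (len(lo)=1, len(hi)=0, max(lo)=24)
Step 2: insert 37 -> lo=[24] hi=[37] -> (len(lo)=1, len(hi)=1, max(lo)=24)
Step 3: insert 24 -> lo=[24, 24] hi=[37] -> (len(lo)=2, len(hi)=1, max(lo)=24)
Step 4: insert 22 -> lo=[22, 24] hi=[24, 37] -> (len(lo)=2, len(hi)=2, max(lo)=24)
Step 5: insert 12 -> lo=[12, 22, 24] hi=[24, 37] -> (len(lo)=3, len(hi)=2, max(lo)=24)
Step 6: insert 39 -> lo=[12, 22, 24] hi=[24, 37, 39] -> (len(lo)=3, len(hi)=3, max(lo)=24)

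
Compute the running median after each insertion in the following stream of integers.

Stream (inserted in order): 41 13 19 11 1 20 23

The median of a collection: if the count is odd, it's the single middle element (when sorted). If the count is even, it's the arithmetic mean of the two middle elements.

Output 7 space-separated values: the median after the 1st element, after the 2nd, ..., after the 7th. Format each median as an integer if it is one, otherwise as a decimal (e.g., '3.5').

Step 1: insert 41 -> lo=[41] (size 1, max 41) hi=[] (size 0) -> median=41
Step 2: insert 13 -> lo=[13] (size 1, max 13) hi=[41] (size 1, min 41) -> median=27
Step 3: insert 19 -> lo=[13, 19] (size 2, max 19) hi=[41] (size 1, min 41) -> median=19
Step 4: insert 11 -> lo=[11, 13] (size 2, max 13) hi=[19, 41] (size 2, min 19) -> median=16
Step 5: insert 1 -> lo=[1, 11, 13] (size 3, max 13) hi=[19, 41] (size 2, min 19) -> median=13
Step 6: insert 20 -> lo=[1, 11, 13] (size 3, max 13) hi=[19, 20, 41] (size 3, min 19) -> median=16
Step 7: insert 23 -> lo=[1, 11, 13, 19] (size 4, max 19) hi=[20, 23, 41] (size 3, min 20) -> median=19

Answer: 41 27 19 16 13 16 19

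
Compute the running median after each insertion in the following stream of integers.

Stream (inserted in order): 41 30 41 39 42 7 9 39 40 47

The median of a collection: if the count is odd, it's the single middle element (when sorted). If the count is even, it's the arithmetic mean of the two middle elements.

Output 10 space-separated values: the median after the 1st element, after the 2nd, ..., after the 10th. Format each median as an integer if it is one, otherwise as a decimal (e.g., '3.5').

Step 1: insert 41 -> lo=[41] (size 1, max 41) hi=[] (size 0) -> median=41
Step 2: insert 30 -> lo=[30] (size 1, max 30) hi=[41] (size 1, min 41) -> median=35.5
Step 3: insert 41 -> lo=[30, 41] (size 2, max 41) hi=[41] (size 1, min 41) -> median=41
Step 4: insert 39 -> lo=[30, 39] (size 2, max 39) hi=[41, 41] (size 2, min 41) -> median=40
Step 5: insert 42 -> lo=[30, 39, 41] (size 3, max 41) hi=[41, 42] (size 2, min 41) -> median=41
Step 6: insert 7 -> lo=[7, 30, 39] (size 3, max 39) hi=[41, 41, 42] (size 3, min 41) -> median=40
Step 7: insert 9 -> lo=[7, 9, 30, 39] (size 4, max 39) hi=[41, 41, 42] (size 3, min 41) -> median=39
Step 8: insert 39 -> lo=[7, 9, 30, 39] (size 4, max 39) hi=[39, 41, 41, 42] (size 4, min 39) -> median=39
Step 9: insert 40 -> lo=[7, 9, 30, 39, 39] (size 5, max 39) hi=[40, 41, 41, 42] (size 4, min 40) -> median=39
Step 10: insert 47 -> lo=[7, 9, 30, 39, 39] (size 5, max 39) hi=[40, 41, 41, 42, 47] (size 5, min 40) -> median=39.5

Answer: 41 35.5 41 40 41 40 39 39 39 39.5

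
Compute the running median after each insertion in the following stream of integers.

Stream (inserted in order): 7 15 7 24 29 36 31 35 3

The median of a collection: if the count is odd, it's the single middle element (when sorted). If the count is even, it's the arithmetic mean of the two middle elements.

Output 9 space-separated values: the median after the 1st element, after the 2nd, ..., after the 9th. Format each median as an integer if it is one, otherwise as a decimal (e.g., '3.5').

Step 1: insert 7 -> lo=[7] (size 1, max 7) hi=[] (size 0) -> median=7
Step 2: insert 15 -> lo=[7] (size 1, max 7) hi=[15] (size 1, min 15) -> median=11
Step 3: insert 7 -> lo=[7, 7] (size 2, max 7) hi=[15] (size 1, min 15) -> median=7
Step 4: insert 24 -> lo=[7, 7] (size 2, max 7) hi=[15, 24] (size 2, min 15) -> median=11
Step 5: insert 29 -> lo=[7, 7, 15] (size 3, max 15) hi=[24, 29] (size 2, min 24) -> median=15
Step 6: insert 36 -> lo=[7, 7, 15] (size 3, max 15) hi=[24, 29, 36] (size 3, min 24) -> median=19.5
Step 7: insert 31 -> lo=[7, 7, 15, 24] (size 4, max 24) hi=[29, 31, 36] (size 3, min 29) -> median=24
Step 8: insert 35 -> lo=[7, 7, 15, 24] (size 4, max 24) hi=[29, 31, 35, 36] (size 4, min 29) -> median=26.5
Step 9: insert 3 -> lo=[3, 7, 7, 15, 24] (size 5, max 24) hi=[29, 31, 35, 36] (size 4, min 29) -> median=24

Answer: 7 11 7 11 15 19.5 24 26.5 24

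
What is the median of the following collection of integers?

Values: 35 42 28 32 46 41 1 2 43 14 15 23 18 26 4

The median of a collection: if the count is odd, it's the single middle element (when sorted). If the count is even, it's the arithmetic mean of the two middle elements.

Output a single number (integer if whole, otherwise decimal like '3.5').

Answer: 26

Derivation:
Step 1: insert 35 -> lo=[35] (size 1, max 35) hi=[] (size 0) -> median=35
Step 2: insert 42 -> lo=[35] (size 1, max 35) hi=[42] (size 1, min 42) -> median=38.5
Step 3: insert 28 -> lo=[28, 35] (size 2, max 35) hi=[42] (size 1, min 42) -> median=35
Step 4: insert 32 -> lo=[28, 32] (size 2, max 32) hi=[35, 42] (size 2, min 35) -> median=33.5
Step 5: insert 46 -> lo=[28, 32, 35] (size 3, max 35) hi=[42, 46] (size 2, min 42) -> median=35
Step 6: insert 41 -> lo=[28, 32, 35] (size 3, max 35) hi=[41, 42, 46] (size 3, min 41) -> median=38
Step 7: insert 1 -> lo=[1, 28, 32, 35] (size 4, max 35) hi=[41, 42, 46] (size 3, min 41) -> median=35
Step 8: insert 2 -> lo=[1, 2, 28, 32] (size 4, max 32) hi=[35, 41, 42, 46] (size 4, min 35) -> median=33.5
Step 9: insert 43 -> lo=[1, 2, 28, 32, 35] (size 5, max 35) hi=[41, 42, 43, 46] (size 4, min 41) -> median=35
Step 10: insert 14 -> lo=[1, 2, 14, 28, 32] (size 5, max 32) hi=[35, 41, 42, 43, 46] (size 5, min 35) -> median=33.5
Step 11: insert 15 -> lo=[1, 2, 14, 15, 28, 32] (size 6, max 32) hi=[35, 41, 42, 43, 46] (size 5, min 35) -> median=32
Step 12: insert 23 -> lo=[1, 2, 14, 15, 23, 28] (size 6, max 28) hi=[32, 35, 41, 42, 43, 46] (size 6, min 32) -> median=30
Step 13: insert 18 -> lo=[1, 2, 14, 15, 18, 23, 28] (size 7, max 28) hi=[32, 35, 41, 42, 43, 46] (size 6, min 32) -> median=28
Step 14: insert 26 -> lo=[1, 2, 14, 15, 18, 23, 26] (size 7, max 26) hi=[28, 32, 35, 41, 42, 43, 46] (size 7, min 28) -> median=27
Step 15: insert 4 -> lo=[1, 2, 4, 14, 15, 18, 23, 26] (size 8, max 26) hi=[28, 32, 35, 41, 42, 43, 46] (size 7, min 28) -> median=26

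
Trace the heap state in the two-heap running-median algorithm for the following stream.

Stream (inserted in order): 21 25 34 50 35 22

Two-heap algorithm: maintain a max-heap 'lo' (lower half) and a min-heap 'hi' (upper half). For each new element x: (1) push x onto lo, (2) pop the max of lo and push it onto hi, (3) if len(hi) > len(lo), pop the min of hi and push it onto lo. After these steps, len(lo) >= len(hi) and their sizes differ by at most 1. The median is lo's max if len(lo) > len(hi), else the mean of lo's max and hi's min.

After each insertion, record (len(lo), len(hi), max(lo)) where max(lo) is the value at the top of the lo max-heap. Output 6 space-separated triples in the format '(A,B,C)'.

Step 1: insert 21 -> lo=[21] hi=[] -> (len(lo)=1, len(hi)=0, max(lo)=21)
Step 2: insert 25 -> lo=[21] hi=[25] -> (len(lo)=1, len(hi)=1, max(lo)=21)
Step 3: insert 34 -> lo=[21, 25] hi=[34] -> (len(lo)=2, len(hi)=1, max(lo)=25)
Step 4: insert 50 -> lo=[21, 25] hi=[34, 50] -> (len(lo)=2, len(hi)=2, max(lo)=25)
Step 5: insert 35 -> lo=[21, 25, 34] hi=[35, 50] -> (len(lo)=3, len(hi)=2, max(lo)=34)
Step 6: insert 22 -> lo=[21, 22, 25] hi=[34, 35, 50] -> (len(lo)=3, len(hi)=3, max(lo)=25)

Answer: (1,0,21) (1,1,21) (2,1,25) (2,2,25) (3,2,34) (3,3,25)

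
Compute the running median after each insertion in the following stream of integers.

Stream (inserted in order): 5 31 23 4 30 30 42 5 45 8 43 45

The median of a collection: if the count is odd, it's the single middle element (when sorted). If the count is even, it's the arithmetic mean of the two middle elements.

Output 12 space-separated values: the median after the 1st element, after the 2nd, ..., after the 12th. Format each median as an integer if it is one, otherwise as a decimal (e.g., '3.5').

Step 1: insert 5 -> lo=[5] (size 1, max 5) hi=[] (size 0) -> median=5
Step 2: insert 31 -> lo=[5] (size 1, max 5) hi=[31] (size 1, min 31) -> median=18
Step 3: insert 23 -> lo=[5, 23] (size 2, max 23) hi=[31] (size 1, min 31) -> median=23
Step 4: insert 4 -> lo=[4, 5] (size 2, max 5) hi=[23, 31] (size 2, min 23) -> median=14
Step 5: insert 30 -> lo=[4, 5, 23] (size 3, max 23) hi=[30, 31] (size 2, min 30) -> median=23
Step 6: insert 30 -> lo=[4, 5, 23] (size 3, max 23) hi=[30, 30, 31] (size 3, min 30) -> median=26.5
Step 7: insert 42 -> lo=[4, 5, 23, 30] (size 4, max 30) hi=[30, 31, 42] (size 3, min 30) -> median=30
Step 8: insert 5 -> lo=[4, 5, 5, 23] (size 4, max 23) hi=[30, 30, 31, 42] (size 4, min 30) -> median=26.5
Step 9: insert 45 -> lo=[4, 5, 5, 23, 30] (size 5, max 30) hi=[30, 31, 42, 45] (size 4, min 30) -> median=30
Step 10: insert 8 -> lo=[4, 5, 5, 8, 23] (size 5, max 23) hi=[30, 30, 31, 42, 45] (size 5, min 30) -> median=26.5
Step 11: insert 43 -> lo=[4, 5, 5, 8, 23, 30] (size 6, max 30) hi=[30, 31, 42, 43, 45] (size 5, min 30) -> median=30
Step 12: insert 45 -> lo=[4, 5, 5, 8, 23, 30] (size 6, max 30) hi=[30, 31, 42, 43, 45, 45] (size 6, min 30) -> median=30

Answer: 5 18 23 14 23 26.5 30 26.5 30 26.5 30 30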